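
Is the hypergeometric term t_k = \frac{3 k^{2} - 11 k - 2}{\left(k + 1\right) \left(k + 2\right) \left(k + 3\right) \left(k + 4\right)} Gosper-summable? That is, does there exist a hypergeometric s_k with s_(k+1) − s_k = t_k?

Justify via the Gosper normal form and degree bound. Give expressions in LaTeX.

Yes. s_k = \frac{k \left(1 - 3 k\right)}{\left(k + 1\right) \left(k + 2\right) \left(k + 3\right)}.

The ratio is (k + 1)*(11*k - 3*(k + 1)**2 + 13)/((k + 5)*(-3*k**2 + 11*k + 2)).
So A=k + 1 and B=k + 5, with C=k**2 - 11*k/3 - 2/3.
Solve (k + 1)·f(k+1) − (k + 4)·f(k) = k**2 - 11*k/3 - 2/3.
From deg A=1, deg B=1, deg C=2: d=3.
Match coefficients ⇒ f(k) = -k*(3*k - 1)/3.
Certificate R = B(k−1)f/C = -k*(k + 4)*(3*k - 1)/(3*k**2 - 11*k - 2) gives s_k = k*(1 - 3*k)/((k + 1)*(k + 2)*(k + 3)).
s_(k+1) − s_k = (3*k**2 - 11*k - 2)/(k**4 + 10*k**3 + 35*k**2 + 50*k + 24) = t_k.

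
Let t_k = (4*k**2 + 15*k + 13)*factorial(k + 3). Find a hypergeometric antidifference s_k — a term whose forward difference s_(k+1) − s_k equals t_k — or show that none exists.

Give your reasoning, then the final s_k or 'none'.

s_k = (4*k - 1)*factorial(k + 3)

t_(k+1)/t_k = (k + 4)*(15*k + 4*(k + 1)**2 + 28)/(4*k**2 + 15*k + 13).
Factor: A=k + 4; B=1; C=k**2 + 15*k/4 + 13/4.
Need (k + 4)·f(k+1) − (1)·f(k) = k**2 + 15*k/4 + 13/4.
d = 1 from the (1,0,2) case.
Solving with deg f ≤ 1: f(k) = (4*k - 1)/4.
R(k) = B(k−1)·f(k)/C(k) = (4*k - 1)/(4*k**2 + 15*k + 13); s_k = R·t_k = (4*k - 1)*factorial(k + 3).
s_(k+1) − s_k = (4*k**2 + 15*k + 13)*factorial(k + 3) = t_k.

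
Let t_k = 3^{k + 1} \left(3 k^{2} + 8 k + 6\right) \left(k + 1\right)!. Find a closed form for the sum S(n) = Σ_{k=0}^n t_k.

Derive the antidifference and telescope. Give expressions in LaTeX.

Step 1: r(k) = 3*(3*k**3 + 20*k**2 + 45*k + 34)/(3*k**2 + 8*k + 6).
So A=3*k + 6 and B=1, with C=k**2 + 8*k/3 + 2.
Set up (3*k + 6)·f(k+1) − (1)·f(k) − (k**2 + 8*k/3 + 2) = 0.
d = 1 from the (1,0,2) case.
Coefficient equations give f(k) = k/3.
Then R = B(k−1)f/C = k/(3*k**2 + 8*k + 6), so s_k = R(k)·t_k = 3**(k + 1)*k*factorial(k + 1).
Check: Δs_k = 3**(k + 1)*(3*k**2 + 8*k + 6)*factorial(k + 1). ✓
Evaluate: s_(n+1) = 3**(n + 2)*(n + 1)*factorial(n + 2); subtract s_(0) = 0 ⇒ S(n) = 3**(n + 2)*(n + 1)*factorial(n + 2).

S(n) = 3^{n + 2} \left(n + 1\right) \left(n + 2\right)!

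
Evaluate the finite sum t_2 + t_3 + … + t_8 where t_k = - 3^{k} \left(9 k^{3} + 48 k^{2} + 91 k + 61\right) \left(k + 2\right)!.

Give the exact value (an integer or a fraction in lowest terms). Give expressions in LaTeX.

r(k) = 3*(9*k**4 + 102*k**3 + 439*k**2 + 851*k + 627)/(9*k**3 + 48*k**2 + 91*k + 61) after simplifying.
Gosper form: A/B · C(k+1)/C(k) with A=3*k + 9, B=1, C=k**3 + 16*k**2/3 + 91*k/9 + 61/9.
Need (3*k + 9)·f(k+1) − (1)·f(k) = k**3 + 16*k**2/3 + 91*k/9 + 61/9.
From deg A=1, deg B=0, deg C=3: d=2.
Coefficient equations give f(k) = (3*k**2 + 2*k + 2)/9.
R(k) = B(k−1)·f(k)/C(k) = (3*k**2 + 2*k + 2)/(9*k**3 + 48*k**2 + 91*k + 61); s_k = R·t_k = -3**k*(3*k**2 + 2*k + 2)*factorial(k + 2).
Check: Δs_k = -3**k*(9*k**3 + 48*k**2 + 91*k + 61)*factorial(k + 2). ✓
Σ_(k=2)^(8) t_k = s_(9) − s_(2) = -206634464467200 − (-3888) = -206634464463312.

Σ = -206634464463312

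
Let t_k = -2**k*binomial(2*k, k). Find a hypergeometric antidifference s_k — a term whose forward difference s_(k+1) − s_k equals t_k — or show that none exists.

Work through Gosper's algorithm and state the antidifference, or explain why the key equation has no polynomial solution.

none — t_k is not Gosper-summable

The ratio is 4*(2*k + 1)/(k + 1).
So A=8*k + 4 and B=k + 1, with C=1.
Key eq: (8*k + 4)·f(k+1) = (k)·f(k) + (1).
Bound: deg f ≤ -1.
deg f ≤ -1 is impossible — no certificate.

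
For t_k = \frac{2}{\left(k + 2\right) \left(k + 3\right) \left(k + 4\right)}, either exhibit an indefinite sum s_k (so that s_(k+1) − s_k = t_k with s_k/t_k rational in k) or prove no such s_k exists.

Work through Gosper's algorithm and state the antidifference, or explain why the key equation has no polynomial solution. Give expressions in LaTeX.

s_k = \frac{k \left(k + 5\right)}{6 \left(k + 2\right) \left(k + 3\right)}

r(k) = (k + 2)/(k + 5) after simplifying.
Take A(k)=k + 2, B(k)=k + 5, C(k)=1.
Set up (k + 2)·f(k+1) − (k + 4)·f(k) − (1) = 0.
Bound: deg f ≤ 2.
Solving with deg f ≤ 2: f(k) = k*(k + 5)/12.
Then R = B(k−1)f/C = k*(k + 4)*(k + 5)/12, so s_k = R(k)·t_k = k*(k + 5)/(6*(k + 2)*(k + 3)).
Δs = 2/(k**3 + 9*k**2 + 26*k + 24), as required.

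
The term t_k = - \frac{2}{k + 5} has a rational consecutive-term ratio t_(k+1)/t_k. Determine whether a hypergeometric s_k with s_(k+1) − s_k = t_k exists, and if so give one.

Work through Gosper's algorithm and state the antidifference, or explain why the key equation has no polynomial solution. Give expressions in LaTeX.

no hypergeometric antidifference exists

t_(k+1)/t_k = (k + 5)/(k + 6).
So A=k + 5 and B=k + 6, with C=1.
Key eq: (k + 5)·f(k+1) = (k + 5)·f(k) + (1).
From deg A=1, deg B=1, deg C=0: d=0.
Put f(k) = c0: A·f(k+1) − B(k−1)·f(k) − C = -1; need -1 = 0 — inconsistent ⇒ no f, not summable.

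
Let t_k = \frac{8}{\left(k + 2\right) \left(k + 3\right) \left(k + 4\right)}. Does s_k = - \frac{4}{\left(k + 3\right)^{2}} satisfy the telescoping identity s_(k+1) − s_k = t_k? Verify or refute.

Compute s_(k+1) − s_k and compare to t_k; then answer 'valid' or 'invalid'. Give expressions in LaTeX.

s_(k+1) = -4/(k + 4)**2
s_(k+1) − s_k = -4/(k + 4)**2 + 4/(k + 3)**2
(s_(k+1) − s_k) − t_k = 4*(-3*k - 10)/(k**5 + 16*k**4 + 101*k**3 + 314*k**2 + 480*k + 288)

Invalid: residual \frac{4 \left(- 3 k - 10\right)}{k^{5} + 16 k^{4} + 101 k^{3} + 314 k^{2} + 480 k + 288} ≠ 0.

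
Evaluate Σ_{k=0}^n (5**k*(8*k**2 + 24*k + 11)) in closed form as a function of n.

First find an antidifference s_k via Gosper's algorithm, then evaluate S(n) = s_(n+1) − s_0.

S(n) = 10*5**n*n**2 + 25*5**n*n + 10*5**n + 1

Compute t_(k+1)/t_k: get 5*(8*k**2 + 40*k + 43)/(8*k**2 + 24*k + 11).
Take A(k)=5, B(k)=1, C(k)=k**2 + 3*k + 11/8.
Need (5)·f(k+1) − (1)·f(k) = k**2 + 3*k + 11/8.
From deg A=0, deg B=0, deg C=2: d=2.
Solving with deg f ≤ 2: f(k) = (k + 1)*(2*k - 1)/8.
Get s_k = R·t_k = 5**k*(2*k**2 + k - 1) with R(k) = B(k−1)f(k)/C(k) = (k + 1)*(2*k - 1)/(8*k**2 + 24*k + 11).
Δs = 5**k*(8*k**2 + 24*k + 11), as required.
Telescope: S(n) = s_(n+1) − s_(0) = 5**(n + 1)*(2*n**2 + 5*n + 2) − (-1) = 10*5**n*n**2 + 25*5**n*n + 10*5**n + 1.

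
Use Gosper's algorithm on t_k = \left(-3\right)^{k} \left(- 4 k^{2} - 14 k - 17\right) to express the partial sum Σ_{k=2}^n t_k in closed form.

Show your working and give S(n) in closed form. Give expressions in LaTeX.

t_(k+1)/t_k = 3*(-4*k**2 - 22*k - 35)/(4*k**2 + 14*k + 17).
So A=-3 and B=1, with C=k**2 + 7*k/2 + 17/4.
Key eq: (-3)·f(k+1) = (1)·f(k) + (k**2 + 7*k/2 + 17/4).
deg f ≤ 2 (via 0,0,2).
Coefficient equations give f(k) = -(k**2 + 2*k + 2)/4.
R(k) = B(k−1)·f(k)/C(k) = -(k**2 + 2*k + 2)/(4*k**2 + 14*k + 17); s_k = R·t_k = (-3)**k*(k**2 + 2*k + 2).
Verify: (-3)**k*(-4*k**2 - 14*k - 17) matches t_k.
Σ_(k=2)^n t_k = s_(n+1) − s_(2) = ((-3)**(n + 1)*(n**2 + 4*n + 5)) − (90), i.e. -3*(-3)**n*n**2 - 12*(-3)**n*n - 15*(-3)**n - 90.

S(n) = - 3 \left(-3\right)^{n} n^{2} - 12 \left(-3\right)^{n} n - 15 \left(-3\right)^{n} - 90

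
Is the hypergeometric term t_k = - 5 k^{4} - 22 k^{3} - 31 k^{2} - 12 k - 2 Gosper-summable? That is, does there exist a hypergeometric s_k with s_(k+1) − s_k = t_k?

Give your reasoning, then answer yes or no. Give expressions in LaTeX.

Yes. s_k = k \left(- k^{4} - 3 k^{3} - k^{2} + 4 k - 1\right).

r(k) = (5*k**4 + 42*k**3 + 127*k**2 + 160*k + 72)/(5*k**4 + 22*k**3 + 31*k**2 + 12*k + 2) after simplifying.
Normal form (A,B,C) = (1, 1, k**4 + 22*k**3/5 + 31*k**2/5 + 12*k/5 + 2/5).
f must satisfy (1)·f(k+1) − (1)·f(k) = k**4 + 22*k**3/5 + 31*k**2/5 + 12*k/5 + 2/5.
Bound: deg f ≤ 5.
Match coefficients ⇒ f(k) = k*(k**4 + 3*k**3 + k**2 - 4*k + 1)/5.
So s_k = (B(k−1)f/C)·t_k = (k*(k**4 + 3*k**3 + k**2 - 4*k + 1)/(5*k**4 + 22*k**3 + 31*k**2 + 12*k + 2))·t_k = k*(-k**4 - 3*k**3 - k**2 + 4*k - 1).
s_(k+1) − s_k = -5*k**4 - 22*k**3 - 31*k**2 - 12*k - 2 = t_k.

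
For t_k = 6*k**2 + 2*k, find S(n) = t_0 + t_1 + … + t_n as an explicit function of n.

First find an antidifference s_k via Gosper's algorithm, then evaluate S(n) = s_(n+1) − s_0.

S(n) = 2*n*(n**2 + 2*n + 1)

t_(k+1)/t_k = (k + 3*(k + 1)**2 + 1)/(k*(3*k + 1)).
Normal form (A,B,C) = (1, 1, k**2 + k/3).
Key eq: (1)·f(k+1) = (1)·f(k) + (k**2 + k/3).
Bound: deg f ≤ 3.
Coefficient equations give f(k) = k**2*(k - 1)/3.
So s_k = (B(k−1)f/C)·t_k = (k*(k - 1)/(3*k + 1))·t_k = 2*k**2*(k - 1).
Δs = 2*k*(3*k + 1), as required.
Telescope: S(n) = s_(n+1) − s_(0) = 2*n*(n**2 + 2*n + 1) − (0) = 2*n*(n**2 + 2*n + 1).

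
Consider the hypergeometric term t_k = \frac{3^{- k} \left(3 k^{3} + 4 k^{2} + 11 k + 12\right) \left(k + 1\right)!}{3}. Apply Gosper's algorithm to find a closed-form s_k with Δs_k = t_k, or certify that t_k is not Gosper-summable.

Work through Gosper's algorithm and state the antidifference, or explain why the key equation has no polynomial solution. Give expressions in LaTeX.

t_(k+1)/t_k = (3*k**4 + 19*k**3 + 54*k**2 + 86*k + 60)/(3*(3*k**3 + 4*k**2 + 11*k + 12)).
Gosper form: A/B · C(k+1)/C(k) with A=k/3 + 2/3, B=1, C=k**3 + 4*k**2/3 + 11*k/3 + 4.
Need (k/3 + 2/3)·f(k+1) − (1)·f(k) = k**3 + 4*k**2/3 + 11*k/3 + 4.
Degrees (1,0,3) ⇒ d ≤ 2.
Match coefficients ⇒ f(k) = (k - 1)*(3*k + 4).
Certificate R = B(k−1)f/C = 3*(k - 1)*(3*k + 4)/(3*k**3 + 4*k**2 + 11*k + 12) gives s_k = (k - 1)*(3*k + 4)*factorial(k + 1)/3**k.
Check: Δs_k = (3*k**3 + 4*k**2 + 11*k + 12)*factorial(k + 1)/(3*3**k). ✓

s_k = 3^{- k} \left(k - 1\right) \left(3 k + 4\right) \left(k + 1\right)!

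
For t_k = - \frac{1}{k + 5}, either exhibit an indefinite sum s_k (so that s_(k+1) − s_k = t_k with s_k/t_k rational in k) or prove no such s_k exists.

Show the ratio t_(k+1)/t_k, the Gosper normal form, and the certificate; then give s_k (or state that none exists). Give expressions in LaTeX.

Step 1: r(k) = (k + 5)/(k + 6).
Normal form (A,B,C) = (k + 5, k + 6, 1).
Need (k + 5)·f(k+1) − (k + 5)·f(k) = 1.
Bound: deg f ≤ 0.
Put f(k) = c0: A·f(k+1) − B(k−1)·f(k) − C = -1; need -1 = 0 — inconsistent ⇒ no f, not summable.

no hypergeometric antidifference exists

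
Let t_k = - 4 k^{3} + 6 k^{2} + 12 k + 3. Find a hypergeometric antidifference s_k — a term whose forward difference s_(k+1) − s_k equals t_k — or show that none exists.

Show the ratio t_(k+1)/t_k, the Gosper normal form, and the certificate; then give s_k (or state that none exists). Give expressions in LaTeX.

s_k = k \left(- k^{3} + 4 k^{2} + 2 k - 2\right)

Step 1: r(k) = (4*k**3 + 6*k**2 - 12*k - 17)/(4*k**3 - 6*k**2 - 12*k - 3).
A = 1, B = 1, C = k**3 - 3*k**2/2 - 3*k - 3/4.
Set up (1)·f(k+1) − (1)·f(k) − (k**3 - 3*k**2/2 - 3*k - 3/4) = 0.
Degrees (0,0,3) ⇒ d ≤ 4.
Match coefficients ⇒ f(k) = k*(k**3 - 4*k**2 - 2*k + 2)/4.
R(k) = B(k−1)·f(k)/C(k) = k*(k**3 - 4*k**2 - 2*k + 2)/(4*k**3 - 6*k**2 - 12*k - 3); s_k = R·t_k = k*(-k**3 + 4*k**2 + 2*k - 2).
s_(k+1) − s_k = -4*k**3 + 6*k**2 + 12*k + 3 = t_k.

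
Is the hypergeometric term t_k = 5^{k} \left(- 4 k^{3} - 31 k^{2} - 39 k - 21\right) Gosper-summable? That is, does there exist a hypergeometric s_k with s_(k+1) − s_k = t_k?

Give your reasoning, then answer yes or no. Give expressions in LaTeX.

r(k) = 5*(4*k**3 + 43*k**2 + 113*k + 95)/(4*k**3 + 31*k**2 + 39*k + 21) after simplifying.
A = 5, B = 1, C = k**3 + 31*k**2/4 + 39*k/4 + 21/4.
Need (5)·f(k+1) − (1)·f(k) = k**3 + 31*k**2/4 + 39*k/4 + 21/4.
From deg A=0, deg B=0, deg C=3: d=3.
Match coefficients ⇒ f(k) = (k**3 + 4*k**2 - 4*k + 4)/4.
Certificate R = B(k−1)f/C = (k**3 + 4*k**2 - 4*k + 4)/(4*k**3 + 31*k**2 + 39*k + 21) gives s_k = 5**k*(-k**3 - 4*k**2 + 4*k - 4).
Verify: 5**k*(-4*k**3 - 31*k**2 - 39*k - 21) matches t_k.

Yes. s_k = 5^{k} \left(- k^{3} - 4 k^{2} + 4 k - 4\right).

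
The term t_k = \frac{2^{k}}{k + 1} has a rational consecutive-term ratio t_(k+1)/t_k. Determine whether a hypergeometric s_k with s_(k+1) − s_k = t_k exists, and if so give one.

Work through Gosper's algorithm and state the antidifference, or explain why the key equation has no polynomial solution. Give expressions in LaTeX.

Ratio r(k) = 2*(k + 1)/(k + 2).
Gosper form: A/B · C(k+1)/C(k) with A=2*k + 2, B=k + 2, C=1.
Need (2*k + 2)·f(k+1) − (k + 1)·f(k) = 1.
d = -1 from the (1,1,0) case.
Negative degree bound (-1): no f exists, t_k not Gosper-summable.

no hypergeometric antidifference exists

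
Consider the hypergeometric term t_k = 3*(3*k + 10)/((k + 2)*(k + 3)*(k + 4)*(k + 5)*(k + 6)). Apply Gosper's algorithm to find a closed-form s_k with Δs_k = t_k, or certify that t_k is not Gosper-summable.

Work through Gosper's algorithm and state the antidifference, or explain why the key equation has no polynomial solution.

Compute t_(k+1)/t_k: get (k + 2)*(3*k + 13)/((k + 7)*(3*k + 10)).
Normal form (A,B,C) = (k + 2, k + 7, k + 10/3).
f must satisfy (k + 2)·f(k+1) − (k + 6)·f(k) = k + 10/3.
Bound: deg f ≤ 4.
Match coefficients ⇒ f(k) = k*(k + 3)*(k**2 + 11*k + 38)/120.
R(k) = B(k−1)·f(k)/C(k) = k*(k + 3)*(k + 6)*(k**2 + 11*k + 38)/(40*(3*k + 10)); s_k = R·t_k = 3*k*(k**2 + 11*k + 38)/(40*(k**3 + 11*k**2 + 38*k + 40)).
Check: Δs_k = 3*(3*k + 10)/(k**5 + 20*k**4 + 155*k**3 + 580*k**2 + 1044*k + 720). ✓

s_k = 3*k*(k**2 + 11*k + 38)/(40*(k**3 + 11*k**2 + 38*k + 40))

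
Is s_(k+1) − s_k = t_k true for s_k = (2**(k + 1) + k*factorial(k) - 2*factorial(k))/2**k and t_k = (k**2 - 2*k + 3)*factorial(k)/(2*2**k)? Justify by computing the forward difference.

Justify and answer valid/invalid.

Valid: the claim telescopes to t_k.

s_(k+1) = (4*2**k + k**2*factorial(k) - factorial(k))/(2*2**k)
s_(k+1) − s_k = (k**2 - 2*k + 3)*factorial(k)/(2*2**k)
(s_(k+1) − s_k) − t_k = 0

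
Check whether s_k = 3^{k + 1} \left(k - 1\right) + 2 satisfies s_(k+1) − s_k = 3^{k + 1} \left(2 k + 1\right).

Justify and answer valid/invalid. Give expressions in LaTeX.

s_(k+1) = 3**(k + 2)*k + 2
s_(k+1) − s_k = 3**(k + 1)*(2*k + 1)
(s_(k+1) − s_k) − t_k = 0

Valid: the claim telescopes to t_k.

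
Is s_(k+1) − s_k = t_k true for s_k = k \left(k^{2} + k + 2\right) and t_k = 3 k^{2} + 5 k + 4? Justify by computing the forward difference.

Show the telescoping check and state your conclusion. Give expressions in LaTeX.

Valid — Δs_k = t_k.

s_(k+1) = (k + 1)*(k + (k + 1)**2 + 3)
s_(k+1) − s_k = 3*k**2 + 5*k + 4
(s_(k+1) − s_k) − t_k = 0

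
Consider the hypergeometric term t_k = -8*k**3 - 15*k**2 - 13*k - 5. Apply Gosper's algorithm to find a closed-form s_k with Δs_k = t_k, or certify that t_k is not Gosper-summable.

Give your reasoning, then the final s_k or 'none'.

s_k = k*(-2*k**3 - k**2 - k - 1)

t_(k+1)/t_k = (8*k**3 + 39*k**2 + 67*k + 41)/(8*k**3 + 15*k**2 + 13*k + 5).
Take A(k)=1, B(k)=1, C(k)=k**3 + 15*k**2/8 + 13*k/8 + 5/8.
Solve (1)·f(k+1) − (1)·f(k) = k**3 + 15*k**2/8 + 13*k/8 + 5/8.
From deg A=0, deg B=0, deg C=3: d=4.
Match coefficients ⇒ f(k) = k*(2*k**3 + k**2 + k + 1)/8.
Certificate R = B(k−1)f/C = k*(2*k**3 + k**2 + k + 1)/(8*k**3 + 15*k**2 + 13*k + 5) gives s_k = k*(-2*k**3 - k**2 - k - 1).
Δs = -8*k**3 - 15*k**2 - 13*k - 5, as required.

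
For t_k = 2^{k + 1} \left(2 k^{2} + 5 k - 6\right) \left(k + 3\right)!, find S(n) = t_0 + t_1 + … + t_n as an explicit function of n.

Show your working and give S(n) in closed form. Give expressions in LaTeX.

S(n) = 4 \cdot 2^{n} n \left(n + 4\right)! - 4 \cdot 2^{n} \left(n + 4\right)! + 24

Ratio r(k) = 2*(2*k**3 + 17*k**2 + 37*k + 4)/(2*k**2 + 5*k - 6).
Gosper form: A/B · C(k+1)/C(k) with A=2*k + 8, B=1, C=k**2 + 5*k/2 - 3.
Key eq: (2*k + 8)·f(k+1) = (1)·f(k) + (k**2 + 5*k/2 - 3).
From deg A=1, deg B=0, deg C=2: d=1.
Solving with deg f ≤ 1: f(k) = (k - 2)/2.
So s_k = (B(k−1)f/C)·t_k = ((k - 2)/(2*k**2 + 5*k - 6))·t_k = 2**(k + 1)*(k - 2)*factorial(k + 3).
Check: Δs_k = 2**(k + 1)*(2*k**2 + 5*k - 6)*factorial(k + 3). ✓
Telescope: S(n) = s_(n+1) − s_(0) = 2**(n + 2)*(n - 1)*factorial(n + 4) − (-24) = 4*2**n*n*factorial(n + 4) - 4*2**n*factorial(n + 4) + 24.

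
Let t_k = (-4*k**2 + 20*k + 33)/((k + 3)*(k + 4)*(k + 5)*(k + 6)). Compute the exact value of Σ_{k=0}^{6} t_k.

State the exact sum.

r(k) = (4*k**3 - 85*k - 147)/(4*k**3 + 8*k**2 - 173*k - 231) after simplifying.
A = k + 3, B = k + 7, C = k**2 - 5*k - 33/4.
f must satisfy (k + 3)·f(k+1) − (k + 6)·f(k) = k**2 - 5*k - 33/4.
From deg A=1, deg B=1, deg C=2: d=3.
Match coefficients ⇒ f(k) = -k*(k**2 + 92*k + 127)/80.
Then R = B(k−1)f/C = -k*(k + 6)*(k**2 + 92*k + 127)/(20*(4*k**2 - 20*k - 33)), so s_k = R(k)·t_k = k*(k**2 + 92*k + 127)/(20*(k + 3)*(k + 4)*(k + 5)).
Δs = (-4*k**2 + 20*k + 33)/(k**4 + 18*k**3 + 119*k**2 + 342*k + 360), as required.
Σ_(k=0)^(6) t_k = s_(7) − s_(0) = 287/1320 − (0) = 287/1320.

Σ = 287/1320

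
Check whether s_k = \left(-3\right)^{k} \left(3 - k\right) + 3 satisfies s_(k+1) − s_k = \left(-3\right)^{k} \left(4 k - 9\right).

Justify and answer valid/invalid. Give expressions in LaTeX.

Valid: the claim telescopes to t_k.

s_(k+1) = 3*(-3)**k*(k - 2) + 3
s_(k+1) − s_k = (-3)**k*(4*k - 9)
(s_(k+1) − s_k) − t_k = 0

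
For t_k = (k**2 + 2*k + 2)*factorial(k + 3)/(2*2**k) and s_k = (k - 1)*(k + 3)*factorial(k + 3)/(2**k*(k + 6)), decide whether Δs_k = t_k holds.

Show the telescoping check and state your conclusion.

Invalid: residual -3*(k**3 + 8*k**2 + 12*k + 14)*factorial(k + 3)/(2*2**k*(k + 6)*(k + 7)) ≠ 0.

s_(k+1) = k*(k + 4)*factorial(k + 4)/(2*2**k*(k + 7))
s_(k+1) − s_k = (k**4 + 12*k**3 + 46*k**2 + 74*k + 42)*factorial(k + 3)/(2*2**k*(k + 6)*(k + 7))
(s_(k+1) − s_k) − t_k = -3*(k**3 + 8*k**2 + 12*k + 14)*factorial(k + 3)/(2*2**k*(k + 6)*(k + 7))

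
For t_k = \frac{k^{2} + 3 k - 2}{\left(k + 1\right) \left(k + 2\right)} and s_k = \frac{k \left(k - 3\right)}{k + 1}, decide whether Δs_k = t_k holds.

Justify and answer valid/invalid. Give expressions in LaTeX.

s_(k+1) = (k - 2)*(k + 1)/(k + 2)
s_(k+1) − s_k = (k**2 + 3*k - 2)/(k**2 + 3*k + 2)
(s_(k+1) − s_k) − t_k = 0

Valid: the claim telescopes to t_k.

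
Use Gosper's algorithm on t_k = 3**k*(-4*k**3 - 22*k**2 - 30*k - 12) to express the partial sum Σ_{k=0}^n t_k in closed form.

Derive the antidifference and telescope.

S(n) = 6*3**n*(-n**3 - 4*n**2 - 5*n - 2)

Step 1: r(k) = 3*(2*k**3 + 17*k**2 + 43*k + 34)/(2*k**3 + 11*k**2 + 15*k + 6).
A = 3, B = 1, C = k**3 + 11*k**2/2 + 15*k/2 + 3.
Set up (3)·f(k+1) − (1)·f(k) − (k**3 + 11*k**2/2 + 15*k/2 + 3) = 0.
Bound: deg f ≤ 3.
Coefficient equations give f(k) = k**2*(k + 1)/2.
Then R = B(k−1)f/C = k**2/(2*k**2 + 9*k + 6), so s_k = R(k)·t_k = -2*3**k*k**2*(k + 1).
s_(k+1) − s_k = 2*3**k*(k + 1)*(k**2 - 3*(k + 1)*(k + 2)) = t_k.
s_(n+1) = 6*3**n*(-n**3 - 4*n**2 - 5*n - 2) and s_(0) = 0, so S(n) = 6*3**n*(-n**3 - 4*n**2 - 5*n - 2).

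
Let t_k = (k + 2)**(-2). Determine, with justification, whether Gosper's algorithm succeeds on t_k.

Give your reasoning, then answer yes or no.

No; the coefficient equations for f are inconsistent.

Step 1: r(k) = (k + 2)**2/(k + 3)**2.
A = k**2 + 4*k + 4, B = k**2 + 6*k + 9, C = 1.
f must satisfy (k**2 + 4*k + 4)·f(k+1) − (k**2 + 4*k + 4)·f(k) = 1.
Degrees (2,2,0) ⇒ d ≤ 0.
Generic f = c0 gives residual -1; -1 = 0 cannot hold, so t_k is not Gosper-summable.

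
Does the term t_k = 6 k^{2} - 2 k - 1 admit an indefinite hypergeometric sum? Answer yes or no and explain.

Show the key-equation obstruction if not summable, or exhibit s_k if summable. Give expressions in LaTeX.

Yes. s_k = k \left(2 k^{2} - 4 k + 1\right).

t_(k+1)/t_k = (6*k**2 + 10*k + 3)/(6*k**2 - 2*k - 1).
Take A(k)=1, B(k)=1, C(k)=k**2 - k/3 - 1/6.
Solve (1)·f(k+1) − (1)·f(k) = k**2 - k/3 - 1/6.
d = 3 from the (0,0,2) case.
Coefficient equations give f(k) = k*(2*k**2 - 4*k + 1)/6.
R(k) = B(k−1)·f(k)/C(k) = k*(2*k**2 - 4*k + 1)/(6*k**2 - 2*k - 1); s_k = R·t_k = k*(2*k**2 - 4*k + 1).
s_(k+1) − s_k = 6*k**2 - 2*k - 1 = t_k.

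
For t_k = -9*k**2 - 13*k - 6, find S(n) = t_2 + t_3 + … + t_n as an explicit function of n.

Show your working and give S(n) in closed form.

The ratio is (9*k**2 + 31*k + 28)/(9*k**2 + 13*k + 6).
A = 1, B = 1, C = k**2 + 13*k/9 + 2/3.
Solve (1)·f(k+1) − (1)·f(k) = k**2 + 13*k/9 + 2/3.
deg f ≤ 3 (via 0,0,2).
Solve for f: f(k) = k*(3*k**2 + 2*k + 1)/9 (degree 3 ≤ 3).
Certificate R = B(k−1)f/C = k*(3*k**2 + 2*k + 1)/(9*k**2 + 13*k + 6) gives s_k = k*(-3*k**2 - 2*k - 1).
Verify: -9*k**2 - 13*k - 6 matches t_k.
Evaluate: s_(n+1) = -3*n**3 - 11*n**2 - 14*n - 6; subtract s_(2) = -34 ⇒ S(n) = -3*n**3 - 11*n**2 - 14*n + 28.

S(n) = -3*n**3 - 11*n**2 - 14*n + 28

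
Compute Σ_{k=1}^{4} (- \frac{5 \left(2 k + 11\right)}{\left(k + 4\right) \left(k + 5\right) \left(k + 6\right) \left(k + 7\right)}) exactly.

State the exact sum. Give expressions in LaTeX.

t_(k+1)/t_k = (k + 4)*(2*k + 13)/((k + 8)*(2*k + 11)).
Normal form (A,B,C) = (k + 4, k + 8, k + 11/2).
Key eq: (k + 4)·f(k+1) = (k + 7)·f(k) + (k + 11/2).
Degrees (1,1,1) ⇒ d ≤ 3.
A polynomial solution: f(k) = k*(k + 5)*(k + 10)/48.
So s_k = (B(k−1)f/C)·t_k = (k*(k + 5)*(k + 7)*(k + 10)/(24*(2*k + 11)))·t_k = 5*k*(-k - 10)/(24*(k**2 + 10*k + 24)).
s_(k+1) − s_k = 5*(-2*k - 11)/(k**4 + 22*k**3 + 179*k**2 + 638*k + 840) = t_k.
Sum = s_(5) − s_(1); s_(5) = -125/792, s_(1) = -11/168 ⇒ -64/693.

Σ = -64/693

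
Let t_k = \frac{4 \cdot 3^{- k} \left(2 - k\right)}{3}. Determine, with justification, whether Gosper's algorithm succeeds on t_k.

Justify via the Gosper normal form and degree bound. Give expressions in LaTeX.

Step 1: r(k) = (k - 1)/(3*(k - 2)).
Gosper form: A/B · C(k+1)/C(k) with A=1/3, B=1, C=k - 2.
Set up (1/3)·f(k+1) − (1)·f(k) − (k - 2) = 0.
Bound: deg f ≤ 1.
Solve for f: f(k) = -3*(2*k - 3)/4 (degree 1 ≤ 1).
R(k) = B(k−1)·f(k)/C(k) = -3*(2*k - 3)/(4*(k - 2)); s_k = R·t_k = (2*k - 3)/3**k.
Δs = 4*(2 - k)/(3*3**k), as required.

Yes. s_k = 3^{- k} \left(2 k - 3\right).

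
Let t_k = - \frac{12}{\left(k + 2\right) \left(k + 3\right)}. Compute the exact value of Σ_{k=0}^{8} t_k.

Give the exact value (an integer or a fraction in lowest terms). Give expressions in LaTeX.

Compute t_(k+1)/t_k: get (k + 2)/(k + 4).
So A=k + 2 and B=k + 4, with C=1.
f must satisfy (k + 2)·f(k+1) − (k + 3)·f(k) = 1.
From deg A=1, deg B=1, deg C=0: d=1.
Solving with deg f ≤ 1: f(k) = k/2.
Certificate R = B(k−1)f/C = k*(k + 3)/2 gives s_k = -6*k/(k + 2).
s_(k+1) − s_k = -12/(k**2 + 5*k + 6) = t_k.
Telescoping: Σ = s_(9) − s_(0) = -54/11 − (0) = -54/11.

Σ = -54/11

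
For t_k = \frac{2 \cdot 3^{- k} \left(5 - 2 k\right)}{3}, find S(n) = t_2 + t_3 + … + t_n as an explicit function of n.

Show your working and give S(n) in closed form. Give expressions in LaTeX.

Step 1: r(k) = (2*k - 3)/(3*(2*k - 5)).
A = 1/3, B = 1, C = k - 5/2.
Solve (1/3)·f(k+1) − (1)·f(k) = k - 5/2.
Degrees (0,0,1) ⇒ d ≤ 1.
Match coefficients ⇒ f(k) = -3*(k - 2)/2.
Then R = B(k−1)f/C = -3*(k - 2)/(2*k - 5), so s_k = R(k)·t_k = 2*(k - 2)/3**k.
Δs = 2*(5 - 2*k)/(3*3**k), as required.
s_(n+1) = 2*3**(-n - 1)*(n - 1) and s_(2) = 0, so S(n) = 2*3**(-n - 1)*(n - 1).

S(n) = 2 \cdot 3^{- n - 1} \left(n - 1\right)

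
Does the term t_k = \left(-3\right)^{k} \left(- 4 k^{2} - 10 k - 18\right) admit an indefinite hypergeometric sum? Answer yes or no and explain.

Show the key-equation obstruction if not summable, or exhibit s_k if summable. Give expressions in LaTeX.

Compute t_(k+1)/t_k: get 3*(-2*k**2 - 9*k - 16)/(2*k**2 + 5*k + 9).
So A=-3 and B=1, with C=k**2 + 5*k/2 + 9/2.
Solve (-3)·f(k+1) − (1)·f(k) = k**2 + 5*k/2 + 9/2.
d = 2 from the (0,0,2) case.
Solving with deg f ≤ 2: f(k) = -(k**2 + k + 3)/4.
R(k) = B(k−1)·f(k)/C(k) = -(k**2 + k + 3)/(2*(2*k**2 + 5*k + 9)); s_k = R·t_k = (-3)**k*(k**2 + k + 3).
s_(k+1) − s_k = (-3)**k*(-4*k**2 - 10*k - 18) = t_k.

Yes. s_k = \left(-3\right)^{k} \left(k^{2} + k + 3\right).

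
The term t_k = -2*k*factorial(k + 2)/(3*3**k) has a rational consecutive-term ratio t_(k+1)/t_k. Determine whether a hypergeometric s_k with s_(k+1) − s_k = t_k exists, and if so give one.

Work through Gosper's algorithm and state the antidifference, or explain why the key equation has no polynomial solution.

Compute t_(k+1)/t_k: get (k + 1)*(k + 3)/(3*k).
A = k/3 + 1, B = 1, C = k.
Set up (k/3 + 1)·f(k+1) − (1)·f(k) − (k) = 0.
d = 0 from the (1,0,1) case.
Solving with deg f ≤ 0: f(k) = 3.
Certificate R = B(k−1)f/C = 3/k gives s_k = -2*factorial(k + 2)/3**k.
Check: Δs_k = -2*k*factorial(k + 2)/(3*3**k). ✓

s_k = -2*factorial(k + 2)/3**k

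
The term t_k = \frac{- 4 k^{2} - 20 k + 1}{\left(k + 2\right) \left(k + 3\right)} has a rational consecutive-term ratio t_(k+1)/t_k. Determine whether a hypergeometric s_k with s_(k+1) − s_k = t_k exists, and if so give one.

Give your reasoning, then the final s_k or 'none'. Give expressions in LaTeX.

t_(k+1)/t_k = (k + 2)*(20*k + 4*(k + 1)**2 + 19)/((k + 4)*(4*k**2 + 20*k - 1)).
Normal form (A,B,C) = (k + 2, k + 4, k**2 + 5*k - 1/4).
Key eq: (k + 2)·f(k+1) = (k + 3)·f(k) + (k**2 + 5*k - 1/4).
deg f ≤ 2 (via 1,1,2).
Match coefficients ⇒ f(k) = k*(8*k - 9)/8.
So s_k = (B(k−1)f/C)·t_k = (k*(k + 3)*(8*k - 9)/(2*(4*k**2 + 20*k - 1)))·t_k = k*(9 - 8*k)/(2*(k + 2)).
Verify: (-4*k**2 - 20*k + 1)/(k**2 + 5*k + 6) matches t_k.

s_k = \frac{k \left(9 - 8 k\right)}{2 \left(k + 2\right)}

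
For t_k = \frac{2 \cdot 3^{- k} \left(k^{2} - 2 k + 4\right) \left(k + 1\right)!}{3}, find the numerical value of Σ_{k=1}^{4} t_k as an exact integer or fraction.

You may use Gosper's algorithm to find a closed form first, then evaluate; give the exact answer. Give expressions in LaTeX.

Σ = 172/9

Ratio r(k) = (k + 2)*(-2*k + (k + 1)**2 + 2)/(3*(k**2 - 2*k + 4)).
So A=k/3 + 2/3 and B=1, with C=k**2 - 2*k + 4.
Key eq: (k/3 + 2/3)·f(k+1) = (1)·f(k) + (k**2 - 2*k + 4).
From deg A=1, deg B=0, deg C=2: d=1.
Solve for f: f(k) = 3*(k - 2) (degree 1 ≤ 1).
Certificate R = B(k−1)f/C = 3*(k - 2)/(k**2 - 2*k + 4) gives s_k = 2*(k - 2)*factorial(k + 1)/3**k.
s_(k+1) − s_k = 2*(k**2 - 2*k + 4)*factorial(k + 1)/(3*3**k) = t_k.
Σ_(k=1)^(4) t_k = s_(5) − s_(1) = 160/9 − (-4/3) = 172/9.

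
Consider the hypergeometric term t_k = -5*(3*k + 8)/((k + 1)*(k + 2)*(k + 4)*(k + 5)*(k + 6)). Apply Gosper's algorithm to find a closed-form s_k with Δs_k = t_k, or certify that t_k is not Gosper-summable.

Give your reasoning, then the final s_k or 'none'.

s_k = k*(-k**2 - 10*k - 29)/(4*(k**3 + 10*k**2 + 29*k + 20))

Ratio r(k) = (k + 1)*(k + 4)*(3*k + 11)/((k + 3)*(k + 7)*(3*k + 8)).
So A=k + 1 and B=k + 7, with C=k**2 + 17*k/3 + 8.
Key eq: (k + 1)·f(k+1) = (k + 6)·f(k) + (k**2 + 17*k/3 + 8).
Degrees (1,1,2) ⇒ d ≤ 5.
Solve for f: f(k) = k*(k + 2)*(k + 3)*(k**2 + 10*k + 29)/60 (degree 5 ≤ 5).
R(k) = B(k−1)·f(k)/C(k) = k*(k + 2)*(k + 6)*(k**2 + 10*k + 29)/(20*(3*k + 8)); s_k = R·t_k = k*(-k**2 - 10*k - 29)/(4*(k**3 + 10*k**2 + 29*k + 20)).
s_(k+1) − s_k = 5*(-3*k - 8)/(k**5 + 18*k**4 + 121*k**3 + 372*k**2 + 508*k + 240) = t_k.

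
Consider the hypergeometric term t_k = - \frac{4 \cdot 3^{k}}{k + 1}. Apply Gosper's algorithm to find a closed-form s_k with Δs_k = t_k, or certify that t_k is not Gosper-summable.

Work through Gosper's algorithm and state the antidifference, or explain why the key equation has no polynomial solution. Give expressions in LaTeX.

none (Gosper's algorithm certifies no s_k)

The ratio is 3*(k + 1)/(k + 2).
So A=3*k + 3 and B=k + 2, with C=1.
f must satisfy (3*k + 3)·f(k+1) − (k + 1)·f(k) = 1.
deg f ≤ -1 (via 1,1,0).
d = -1 < 0 ⇒ no nonzero polynomial f; not summable.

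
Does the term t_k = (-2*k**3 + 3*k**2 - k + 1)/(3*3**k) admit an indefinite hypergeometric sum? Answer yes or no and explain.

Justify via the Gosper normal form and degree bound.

t_(k+1)/t_k = (2*k**3 + 3*k**2 + k - 1)/(3*(2*k**3 - 3*k**2 + k - 1)).
Gosper form: A/B · C(k+1)/C(k) with A=1/3, B=1, C=k**3 - 3*k**2/2 + k/2 - 1/2.
Solve (1/3)·f(k+1) − (1)·f(k) = k**3 - 3*k**2/2 + k/2 - 1/2.
Bound: deg f ≤ 3.
Solve for f: f(k) = -3*(k**3 + 2*k + 1)/2 (degree 3 ≤ 3).
R(k) = B(k−1)·f(k)/C(k) = -3*(k**3 + 2*k + 1)/(2*k**3 - 3*k**2 + k - 1); s_k = R·t_k = (k**3 + 2*k + 1)/3**k.
Verify: (-3*k**3 - 4*k + (k + 1)**3)/(3*3**k) matches t_k.

Yes. s_k = (k**3 + 2*k + 1)/3**k.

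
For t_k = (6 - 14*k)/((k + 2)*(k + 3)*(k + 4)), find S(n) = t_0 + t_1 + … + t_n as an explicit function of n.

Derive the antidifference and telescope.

Step 1: r(k) = (k + 2)*(7*k + 4)/((k + 5)*(7*k - 3)).
Factor: A=k + 2; B=k + 5; C=k - 3/7.
Set up (k + 2)·f(k+1) − (k + 4)·f(k) − (k - 3/7) = 0.
Bound: deg f ≤ 2.
Coefficient equations give f(k) = k*(11*k - 29)/84.
Certificate R = B(k−1)f/C = k*(k + 4)*(11*k - 29)/(12*(7*k - 3)) gives s_k = -k*(11*k - 29)/(6*(k + 2)*(k + 3)).
Verify: 2*(3 - 7*k)/(k**3 + 9*k**2 + 26*k + 24) matches t_k.
Telescope: S(n) = s_(n+1) − s_(0) = (-11*n**2 + 7*n + 18)/(6*(n**2 + 7*n + 12)) − (0) = (-11*n**2 + 7*n + 18)/(6*(n**2 + 7*n + 12)).

S(n) = (-11*n**2 + 7*n + 18)/(6*(n**2 + 7*n + 12))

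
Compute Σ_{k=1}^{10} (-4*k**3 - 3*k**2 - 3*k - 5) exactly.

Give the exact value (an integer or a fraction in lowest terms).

Σ = -13470

Step 1: r(k) = (4*k**3 + 15*k**2 + 21*k + 15)/(4*k**3 + 3*k**2 + 3*k + 5).
So A=1 and B=1, with C=k**3 + 3*k**2/4 + 3*k/4 + 5/4.
Set up (1)·f(k+1) − (1)·f(k) − (k**3 + 3*k**2/4 + 3*k/4 + 5/4) = 0.
d = 4 from the (0,0,3) case.
Match coefficients ⇒ f(k) = k*(k**3 - k**2 + k + 4)/4.
R(k) = B(k−1)·f(k)/C(k) = k*(k**3 - k**2 + k + 4)/(4*k**3 + 3*k**2 + 3*k + 5); s_k = R·t_k = k*(-k**3 + k**2 - k - 4).
Check: Δs_k = -4*k**3 - 3*k**2 - 3*k - 5. ✓
Sum = s_(11) − s_(1); s_(11) = -13475, s_(1) = -5 ⇒ -13470.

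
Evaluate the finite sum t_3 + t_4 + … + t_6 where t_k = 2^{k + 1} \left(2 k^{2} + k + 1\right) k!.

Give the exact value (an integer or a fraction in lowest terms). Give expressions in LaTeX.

Step 1: r(k) = 2*(k + 1)*(k + 2*(k + 1)**2 + 2)/(2*k**2 + k + 1).
A = 2*k + 2, B = 1, C = k**2 + k/2 + 1/2.
Need (2*k + 2)·f(k+1) − (1)·f(k) = k**2 + k/2 + 1/2.
From deg A=1, deg B=0, deg C=2: d=1.
Coefficient equations give f(k) = (k - 1)/2.
R(k) = B(k−1)·f(k)/C(k) = (k - 1)/(2*k**2 + k + 1); s_k = R·t_k = 2**(k + 1)*(k - 1)*factorial(k).
Verify: 2**(k + 1)*(2*k**2 + k + 1)*factorial(k) matches t_k.
Σ_(k=3)^(6) t_k = s_(7) − s_(3) = 7741440 − (192) = 7741248.

Σ = 7741248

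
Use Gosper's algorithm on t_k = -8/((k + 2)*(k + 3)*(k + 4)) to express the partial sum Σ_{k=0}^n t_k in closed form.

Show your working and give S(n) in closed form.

The ratio is (k + 2)/(k + 5).
Gosper form: A/B · C(k+1)/C(k) with A=k + 2, B=k + 5, C=1.
Need (k + 2)·f(k+1) − (k + 4)·f(k) = 1.
Bound: deg f ≤ 2.
Solve for f: f(k) = k*(k + 5)/12 (degree 2 ≤ 2).
R(k) = B(k−1)·f(k)/C(k) = k*(k + 4)*(k + 5)/12; s_k = R·t_k = 2*k*(-k - 5)/(3*(k + 2)*(k + 3)).
s_(k+1) − s_k = -8/(k**3 + 9*k**2 + 26*k + 24) = t_k.
Σ_(k=0)^n t_k = s_(n+1) − s_(0) = (2*(-n**2 - 7*n - 6)/(3*(n**2 + 7*n + 12))) − (0), i.e. 2*(-n**2 - 7*n - 6)/(3*(n**2 + 7*n + 12)).

S(n) = 2*(-n**2 - 7*n - 6)/(3*(n**2 + 7*n + 12))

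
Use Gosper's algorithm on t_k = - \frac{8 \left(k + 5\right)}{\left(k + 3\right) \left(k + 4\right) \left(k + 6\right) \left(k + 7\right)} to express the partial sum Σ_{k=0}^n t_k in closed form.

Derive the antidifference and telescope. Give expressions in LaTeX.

Ratio r(k) = (k + 3)*(k + 6)**2/((k + 5)**2*(k + 8)).
Take A(k)=k + 3, B(k)=k + 8, C(k)=k**2 + 10*k + 25.
Set up (k + 3)·f(k+1) − (k + 7)·f(k) − (k**2 + 10*k + 25) = 0.
Bound: deg f ≤ 4.
Match coefficients ⇒ f(k) = k*(k + 4)*(k + 5)*(k + 9)/36.
R(k) = B(k−1)·f(k)/C(k) = k*(k + 4)*(k + 7)*(k + 9)/(36*(k + 5)); s_k = R·t_k = 2*k*(-k - 9)/(9*(k**2 + 9*k + 18)).
Verify: 8*(-k - 5)/(k**4 + 20*k**3 + 145*k**2 + 450*k + 504) matches t_k.
s_(n+1) = 2*(-n**2 - 11*n - 10)/(9*(n**2 + 11*n + 28)) and s_(0) = 0, so S(n) = 2*(-n**2 - 11*n - 10)/(9*(n**2 + 11*n + 28)).

S(n) = \frac{2 \left(- n^{2} - 11 n - 10\right)}{9 \left(n^{2} + 11 n + 28\right)}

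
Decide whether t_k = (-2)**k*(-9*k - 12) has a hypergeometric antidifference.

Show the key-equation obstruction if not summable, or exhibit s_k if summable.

t_(k+1)/t_k = 2*(-3*k - 7)/(3*k + 4).
Gosper form: A/B · C(k+1)/C(k) with A=-2, B=1, C=k + 4/3.
f must satisfy (-2)·f(k+1) − (1)·f(k) = k + 4/3.
Bound: deg f ≤ 1.
Match coefficients ⇒ f(k) = -(3*k + 2)/9.
R(k) = B(k−1)·f(k)/C(k) = -(3*k + 2)/(3*(3*k + 4)); s_k = R·t_k = (-2)**k*(3*k + 2).
Check: Δs_k = (-2)**k*(-9*k - 12). ✓

Yes. s_k = (-2)**k*(3*k + 2).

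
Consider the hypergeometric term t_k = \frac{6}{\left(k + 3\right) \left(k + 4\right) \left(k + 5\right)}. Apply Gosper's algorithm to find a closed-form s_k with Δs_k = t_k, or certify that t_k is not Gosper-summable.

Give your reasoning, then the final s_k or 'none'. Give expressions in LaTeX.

s_k = \frac{k \left(k + 7\right)}{4 \left(k + 3\right) \left(k + 4\right)}

Compute t_(k+1)/t_k: get (k + 3)/(k + 6).
So A=k + 3 and B=k + 6, with C=1.
Solve (k + 3)·f(k+1) − (k + 5)·f(k) = 1.
Bound: deg f ≤ 2.
Coefficient equations give f(k) = k*(k + 7)/24.
Certificate R = B(k−1)f/C = k*(k + 5)*(k + 7)/24 gives s_k = k*(k + 7)/(4*(k + 3)*(k + 4)).
Check: Δs_k = 6/(k**3 + 12*k**2 + 47*k + 60). ✓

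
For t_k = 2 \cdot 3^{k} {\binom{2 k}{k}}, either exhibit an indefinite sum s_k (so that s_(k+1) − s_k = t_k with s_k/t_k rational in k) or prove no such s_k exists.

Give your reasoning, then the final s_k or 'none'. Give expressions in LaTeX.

Ratio r(k) = 6*(2*k + 1)/(k + 1).
So A=12*k + 6 and B=k + 1, with C=1.
Need (12*k + 6)·f(k+1) − (k)·f(k) = 1.
Bound: deg f ≤ -1.
Bound -1 < 0, so the key equation has no polynomial solution.

not Gosper-summable; s_k does not exist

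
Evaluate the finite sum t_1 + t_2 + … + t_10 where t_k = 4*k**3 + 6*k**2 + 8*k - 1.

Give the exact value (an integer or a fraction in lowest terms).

Step 1: r(k) = (4*k**3 + 18*k**2 + 32*k + 17)/(4*k**3 + 6*k**2 + 8*k - 1).
Normal form (A,B,C) = (1, 1, k**3 + 3*k**2/2 + 2*k - 1/4).
Solve (1)·f(k+1) − (1)·f(k) = k**3 + 3*k**2/2 + 2*k - 1/4.
From deg A=0, deg B=0, deg C=3: d=4.
A polynomial solution: f(k) = k*(k**3 + 2*k - 4)/4.
R(k) = B(k−1)·f(k)/C(k) = k*(k**3 + 2*k - 4)/(4*k**3 + 6*k**2 + 8*k - 1); s_k = R·t_k = k*(k**3 + 2*k - 4).
Δs = 4*k**3 + 6*k**2 + 8*k - 1, as required.
Σ_(k=1)^(10) t_k = s_(11) − s_(1) = 14839 − (-1) = 14840.

Σ = 14840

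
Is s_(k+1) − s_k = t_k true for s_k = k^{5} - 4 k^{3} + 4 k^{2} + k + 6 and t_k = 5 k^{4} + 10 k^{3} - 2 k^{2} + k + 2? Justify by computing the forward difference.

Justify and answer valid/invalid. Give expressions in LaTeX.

valid (s_(k+1) − s_k reduces to t_k)

s_(k+1) = k + (k + 1)**5 - 4*(k + 1)**3 + 4*(k + 1)**2 + 7
s_(k+1) − s_k = 5*k**4 + 10*k**3 - 2*k**2 + k + 2
(s_(k+1) − s_k) − t_k = 0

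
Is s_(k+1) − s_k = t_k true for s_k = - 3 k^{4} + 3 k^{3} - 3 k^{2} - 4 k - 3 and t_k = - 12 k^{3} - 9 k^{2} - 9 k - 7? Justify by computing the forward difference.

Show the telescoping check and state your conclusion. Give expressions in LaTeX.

Valid — Δs_k = t_k.

s_(k+1) = -3*k**4 - 9*k**3 - 12*k**2 - 13*k - 10
s_(k+1) − s_k = -12*k**3 - 9*k**2 - 9*k - 7
(s_(k+1) − s_k) − t_k = 0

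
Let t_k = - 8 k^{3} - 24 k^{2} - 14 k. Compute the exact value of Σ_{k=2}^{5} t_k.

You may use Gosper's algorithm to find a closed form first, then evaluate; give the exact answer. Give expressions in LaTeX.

t_(k+1)/t_k = (4*k**3 + 24*k**2 + 43*k + 23)/(k*(4*k**2 + 12*k + 7)).
So A=1 and B=1, with C=k**3 + 3*k**2 + 7*k/4.
Key eq: (1)·f(k+1) = (1)·f(k) + (k**3 + 3*k**2 + 7*k/4).
d = 4 from the (0,0,3) case.
Solving with deg f ≤ 4: f(k) = k*(k - 1)*(2*k**2 + 6*k + 3)/8.
R(k) = B(k−1)·f(k)/C(k) = (k - 1)*(2*k**2 + 6*k + 3)/(2*(4*k**2 + 12*k + 7)); s_k = R·t_k = k*(-2*k**3 - 4*k**2 + 3*k + 3).
Δs = 2*k*(-4*k**2 - 12*k - 7), as required.
Σ_(k=2)^(5) t_k = s_(6) − s_(2) = -3330 − (-46) = -3284.

Σ = -3284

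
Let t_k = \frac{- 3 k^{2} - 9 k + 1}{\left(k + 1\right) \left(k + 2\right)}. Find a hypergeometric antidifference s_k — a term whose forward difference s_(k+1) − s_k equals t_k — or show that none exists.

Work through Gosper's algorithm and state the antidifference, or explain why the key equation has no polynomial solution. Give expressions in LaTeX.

s_k = \frac{k \left(4 - 3 k\right)}{k + 1}

Compute t_(k+1)/t_k: get (k + 1)*(9*k + 3*(k + 1)**2 + 8)/((k + 3)*(3*k**2 + 9*k - 1)).
Gosper form: A/B · C(k+1)/C(k) with A=k + 1, B=k + 3, C=k**2 + 3*k - 1/3.
Set up (k + 1)·f(k+1) − (k + 2)·f(k) − (k**2 + 3*k - 1/3) = 0.
d = 2 from the (1,1,2) case.
Match coefficients ⇒ f(k) = k*(3*k - 4)/3.
Get s_k = R·t_k = k*(4 - 3*k)/(k + 1) with R(k) = B(k−1)f(k)/C(k) = k*(k + 2)*(3*k - 4)/(3*k**2 + 9*k - 1).
s_(k+1) − s_k = (-3*k**2 - 9*k + 1)/(k**2 + 3*k + 2) = t_k.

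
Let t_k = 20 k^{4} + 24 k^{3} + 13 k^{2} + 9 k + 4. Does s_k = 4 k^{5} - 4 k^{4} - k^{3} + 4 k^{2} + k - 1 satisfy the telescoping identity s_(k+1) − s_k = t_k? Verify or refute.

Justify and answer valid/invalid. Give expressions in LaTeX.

s_(k+1) = 4*k**5 + 16*k**4 + 23*k**3 + 17*k**2 + 10*k + 3
s_(k+1) − s_k = 20*k**4 + 24*k**3 + 13*k**2 + 9*k + 4
(s_(k+1) − s_k) − t_k = 0

Valid: the claim telescopes to t_k.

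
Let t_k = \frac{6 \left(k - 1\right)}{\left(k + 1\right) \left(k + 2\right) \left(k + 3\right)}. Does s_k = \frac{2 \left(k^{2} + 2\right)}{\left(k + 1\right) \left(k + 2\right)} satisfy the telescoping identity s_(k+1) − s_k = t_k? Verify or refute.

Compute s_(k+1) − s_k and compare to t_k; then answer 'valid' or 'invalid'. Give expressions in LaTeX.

s_(k+1) = 2*((k + 1)**2 + 2)/((k + 2)*(k + 3))
s_(k+1) − s_k = 6*(k - 1)/(k**3 + 6*k**2 + 11*k + 6)
(s_(k+1) − s_k) − t_k = 0

Valid — Δs_k = t_k.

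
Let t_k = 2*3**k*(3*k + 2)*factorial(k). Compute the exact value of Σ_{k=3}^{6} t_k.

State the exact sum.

Ratio r(k) = 3*(k + 1)*(3*k + 5)/(3*k + 2).
Normal form (A,B,C) = (3*k + 3, 1, k + 2/3).
Solve (3*k + 3)·f(k+1) − (1)·f(k) = k + 2/3.
d = 0 from the (1,0,1) case.
Match coefficients ⇒ f(k) = 1/3.
Certificate R = B(k−1)f/C = 1/(3*k + 2) gives s_k = 2*3**k*factorial(k).
Check: Δs_k = 2*3**k*(3*k + 2)*factorial(k). ✓
Evaluate s at k=7 and k=3: 22044960 and 324; difference 22044636.

Σ = 22044636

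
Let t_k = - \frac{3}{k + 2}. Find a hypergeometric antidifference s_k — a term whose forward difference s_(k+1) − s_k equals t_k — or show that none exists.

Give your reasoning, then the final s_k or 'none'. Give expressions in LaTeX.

no hypergeometric antidifference exists

Ratio r(k) = (k + 2)/(k + 3).
Factor: A=k + 2; B=k + 3; C=1.
Solve (k + 2)·f(k+1) − (k + 2)·f(k) = 1.
d = 0 from the (1,1,0) case.
f = c0 ⇒ A·f(k+1) − B(k−1)·f(k) − C = -1. The system {-1 = 0} is inconsistent; no antidifference.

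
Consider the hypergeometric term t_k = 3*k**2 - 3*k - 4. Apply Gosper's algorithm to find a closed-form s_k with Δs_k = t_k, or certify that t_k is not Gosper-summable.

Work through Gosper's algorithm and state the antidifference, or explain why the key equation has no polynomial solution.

Compute t_(k+1)/t_k: get (3*k**2 + 3*k - 4)/(3*k**2 - 3*k - 4).
Normal form (A,B,C) = (1, 1, k**2 - k - 4/3).
Key eq: (1)·f(k+1) = (1)·f(k) + (k**2 - k - 4/3).
deg f ≤ 3 (via 0,0,2).
Coefficient equations give f(k) = k*(k**2 - 3*k - 2)/3.
Then R = B(k−1)f/C = k*(k**2 - 3*k - 2)/(3*k**2 - 3*k - 4), so s_k = R(k)·t_k = k*(k**2 - 3*k - 2).
Check: Δs_k = 3*k**2 - 3*k - 4. ✓

s_k = k*(k**2 - 3*k - 2)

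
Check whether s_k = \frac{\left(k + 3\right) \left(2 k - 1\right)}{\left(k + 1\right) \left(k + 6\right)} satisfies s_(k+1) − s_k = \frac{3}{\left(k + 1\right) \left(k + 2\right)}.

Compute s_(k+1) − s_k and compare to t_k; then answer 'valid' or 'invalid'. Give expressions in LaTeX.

Invalid: residual \frac{6 \left(k^{2} - 10\right)}{k^{4} + 16 k^{3} + 83 k^{2} + 152 k + 84} ≠ 0.

s_(k+1) = (k + 4)*(2*k + 1)/((k + 2)*(k + 7))
s_(k+1) − s_k = 3*(3*k**2 + 13*k + 22)/(k**4 + 16*k**3 + 83*k**2 + 152*k + 84)
(s_(k+1) − s_k) − t_k = 6*(k**2 - 10)/(k**4 + 16*k**3 + 83*k**2 + 152*k + 84)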